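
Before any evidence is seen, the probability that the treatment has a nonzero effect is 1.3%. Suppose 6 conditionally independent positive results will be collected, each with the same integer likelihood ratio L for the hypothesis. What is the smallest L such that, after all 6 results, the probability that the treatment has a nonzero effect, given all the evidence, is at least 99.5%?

5

Prior odds = 0.013/0.987 = 13/987.
Target odds = 0.995/0.005 = 199.
Need L⁶ ≥ 199 ÷ (13/987) = 196413/13.
4⁶ = 4096 < 196413/13 ≤ 15625 = 5⁶, so L = 5.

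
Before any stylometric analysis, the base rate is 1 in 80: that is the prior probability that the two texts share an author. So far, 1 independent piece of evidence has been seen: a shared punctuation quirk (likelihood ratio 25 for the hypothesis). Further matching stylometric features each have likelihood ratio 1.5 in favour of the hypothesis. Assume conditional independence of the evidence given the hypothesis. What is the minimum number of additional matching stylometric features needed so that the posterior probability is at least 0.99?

15

Prior odds = 0.0125/0.9875 = 1/79.
Bayes factor of the evidence already in hand = 25.
Odds after that evidence = (1/79) × 25 = 25/79.
Target odds = 0.99/0.01 = 99.
Need 1.5ⁿ ≥ 99 ÷ (25/79) = 312.84.
1.5¹⁴ = 4782969/16384 falls short of 312.84 but 1.5¹⁵ = 14348907/32768 reaches it, so n = 15.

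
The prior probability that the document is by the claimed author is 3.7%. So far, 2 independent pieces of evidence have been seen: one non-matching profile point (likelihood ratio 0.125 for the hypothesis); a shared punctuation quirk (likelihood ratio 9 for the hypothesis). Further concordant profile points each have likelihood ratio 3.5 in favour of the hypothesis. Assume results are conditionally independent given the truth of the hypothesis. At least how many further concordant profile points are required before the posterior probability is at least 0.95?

5

Prior odds = 0.037/0.963 = 37/963.
Combined Bayes factor of the evidence already in hand = 0.125 × 9 = 1.125.
Odds after that evidence = (37/963) × 1.125 = 37/856.
Target odds = 0.95/0.05 = 19.
Need 3.5ⁿ ≥ 19 ÷ (37/856) = 16264/37.
3.5⁴ = 150.0625 falls short of 16264/37 but 3.5⁵ = 525.21875 reaches it, so n = 5.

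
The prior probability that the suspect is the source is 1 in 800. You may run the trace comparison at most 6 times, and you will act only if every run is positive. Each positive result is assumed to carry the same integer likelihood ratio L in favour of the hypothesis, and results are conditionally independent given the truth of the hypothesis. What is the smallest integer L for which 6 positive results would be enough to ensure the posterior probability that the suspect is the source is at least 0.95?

5

Prior odds = 0.00125/0.99875 = 1/799.
Target odds = 0.95/0.05 = 19.
Need L⁶ ≥ 19 ÷ (1/799) = 15181.
4⁶ = 4096 < 15181 ≤ 15625 = 5⁶, so L = 5.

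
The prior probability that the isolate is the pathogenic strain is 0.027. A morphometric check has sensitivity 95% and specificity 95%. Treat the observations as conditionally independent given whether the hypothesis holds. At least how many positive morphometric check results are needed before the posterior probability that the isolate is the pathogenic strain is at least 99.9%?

4

Prior odds = 0.027/0.973 = 27/973.
False-positive rate = 1 − 0.95 = 0.05; likelihood ratio of a positive = 0.95/0.05 = 19.
Target posterior odds = 0.999/0.001 = 999.
Need (27/973) × 19ⁿ ≥ 999, i.e. 19ⁿ ≥ 36001.
19³ = 6859 falls short of 36001 but 19⁴ = 130321 reaches it, so n = 4.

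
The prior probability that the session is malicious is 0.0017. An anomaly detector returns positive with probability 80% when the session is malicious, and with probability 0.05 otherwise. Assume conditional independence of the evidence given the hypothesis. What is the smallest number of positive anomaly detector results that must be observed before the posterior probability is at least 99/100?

Prior odds = 0.0017/0.9983 = 17/9983.
Likelihood ratio of a positive result = 0.8/0.05 = 16.
Target posterior odds = 0.99/0.01 = 99.
Need (17/9983) × 16ⁿ ≥ 99, i.e. 16ⁿ ≥ 988317/17.
16³ = 4096 falls short of 988317/17 but 16⁴ = 65536 reaches it, so n = 4.

4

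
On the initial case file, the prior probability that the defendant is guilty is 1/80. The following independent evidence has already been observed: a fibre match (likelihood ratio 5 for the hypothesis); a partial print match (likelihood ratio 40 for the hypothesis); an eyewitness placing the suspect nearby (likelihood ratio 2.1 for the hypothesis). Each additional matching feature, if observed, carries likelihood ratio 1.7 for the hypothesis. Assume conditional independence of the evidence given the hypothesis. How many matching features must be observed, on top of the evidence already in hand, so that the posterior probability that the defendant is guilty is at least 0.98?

5

Prior odds = 0.0125/0.9875 = 1/79.
Combined Bayes factor of the evidence already in hand = 5 × 40 × 2.1 = 420.
Odds after that evidence = (1/79) × 420 = 420/79.
Target odds = 0.98/0.02 = 49.
Need 1.7ⁿ ≥ 49 ÷ (420/79) = 553/60.
1.7⁴ = 8.3521 falls short of 553/60 but 1.7⁵ = 1419857/100000 reaches it, so n = 5.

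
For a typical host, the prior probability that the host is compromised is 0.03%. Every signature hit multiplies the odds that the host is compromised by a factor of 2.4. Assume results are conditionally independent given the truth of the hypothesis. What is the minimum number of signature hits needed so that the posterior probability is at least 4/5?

11

Prior odds: 0.0003 ÷ 0.9997 = 3/9997.
Likelihood ratio per signature hit = 2.4.
Target odds: 0.8 ÷ 0.2 = 4.
Require 2.4ⁿ ≥ 4 ÷ (3/9997) = 39988/3.
2.4¹⁰ ≈6340.34 falls short of 39988/3 but 2.4¹¹ ≈15216.8 reaches it, so n = 11.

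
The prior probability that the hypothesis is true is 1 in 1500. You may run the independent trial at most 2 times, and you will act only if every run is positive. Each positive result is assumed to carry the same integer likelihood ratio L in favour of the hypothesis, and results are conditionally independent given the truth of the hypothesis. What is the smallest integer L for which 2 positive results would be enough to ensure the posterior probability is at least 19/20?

Prior odds = (1/1500)/(1499/1500) = 1/1499.
Target odds = 0.95/0.05 = 19.
Need L² ≥ 19 ÷ (1/1499) = 28481.
168² = 28224 < 28481 ≤ 28561 = 169², so L = 169.

169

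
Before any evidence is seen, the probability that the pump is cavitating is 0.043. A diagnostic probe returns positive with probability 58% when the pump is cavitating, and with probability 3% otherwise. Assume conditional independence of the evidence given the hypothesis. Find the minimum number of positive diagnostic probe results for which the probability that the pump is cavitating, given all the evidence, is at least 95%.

3

Prior odds: 0.043 ÷ 0.957 = 43/957.
Likelihood ratio of a positive result = 0.58/0.03 = 58/3.
Target odds: 0.95 ÷ 0.05 = 19.
Require (58/3)ⁿ ≥ 19 ÷ (43/957) = 18183/43.
(58/3)² = 3364/9 falls short of 18183/43 but (58/3)³ = 195112/27 reaches it, so n = 3.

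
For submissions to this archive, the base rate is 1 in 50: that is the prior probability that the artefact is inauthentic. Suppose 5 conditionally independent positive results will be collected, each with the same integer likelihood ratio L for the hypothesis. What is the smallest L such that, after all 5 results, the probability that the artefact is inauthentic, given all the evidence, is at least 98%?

5

Prior odds = 0.02/0.98 = 1/49.
Target odds = 0.98/0.02 = 49.
Need L⁵ ≥ 49 ÷ (1/49) = 2401.
4⁵ = 1024 < 2401 ≤ 3125 = 5⁵, so L = 5.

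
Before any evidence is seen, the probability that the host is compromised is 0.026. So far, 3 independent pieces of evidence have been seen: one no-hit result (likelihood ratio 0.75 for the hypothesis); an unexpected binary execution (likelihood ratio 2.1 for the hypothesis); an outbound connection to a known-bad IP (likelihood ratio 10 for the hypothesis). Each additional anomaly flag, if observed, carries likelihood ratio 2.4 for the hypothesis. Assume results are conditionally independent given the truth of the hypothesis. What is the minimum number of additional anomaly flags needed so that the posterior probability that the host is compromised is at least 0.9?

Prior odds = 0.026/0.974 = 13/487.
Combined Bayes factor of the evidence already in hand = 0.75 × 2.1 × 10 = 15.75.
Odds after that evidence = (13/487) × 15.75 = 819/1948.
Target odds = 0.9/0.1 = 9.
Need 2.4ⁿ ≥ 9 ÷ (819/1948) = 1948/91.
2.4³ = 13.824 falls short of 1948/91 but 2.4⁴ = 33.1776 reaches it, so n = 4.

4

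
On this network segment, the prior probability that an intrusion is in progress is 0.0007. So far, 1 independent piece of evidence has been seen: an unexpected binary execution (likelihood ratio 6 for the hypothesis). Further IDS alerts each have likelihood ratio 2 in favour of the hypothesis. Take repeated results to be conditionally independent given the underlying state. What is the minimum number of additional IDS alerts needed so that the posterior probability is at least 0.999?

18

Prior odds = 0.0007/0.9993 = 7/9993.
Bayes factor of the evidence already in hand = 6.
Odds after that evidence = (7/9993) × 6 = 14/3331.
Target odds = 0.999/0.001 = 999.
Need 2ⁿ ≥ 999 ÷ (14/3331) = 3327669/14.
2¹⁷ = 131072 falls short of 3327669/14 but 2¹⁸ = 262144 reaches it, so n = 18.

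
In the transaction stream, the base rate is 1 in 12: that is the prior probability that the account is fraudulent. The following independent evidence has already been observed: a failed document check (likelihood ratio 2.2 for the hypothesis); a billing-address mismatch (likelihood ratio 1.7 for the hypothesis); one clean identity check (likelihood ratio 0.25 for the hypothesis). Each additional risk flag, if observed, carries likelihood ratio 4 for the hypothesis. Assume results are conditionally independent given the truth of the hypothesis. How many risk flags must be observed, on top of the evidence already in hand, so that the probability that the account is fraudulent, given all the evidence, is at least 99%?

6

Prior odds = (1/12)/(11/12) = 1/11.
Combined Bayes factor of the evidence already in hand = 2.2 × 1.7 × 0.25 = 0.935.
Odds after that evidence = (1/11) × 0.935 = 0.085.
Target odds = 0.99/0.01 = 99.
Need 4ⁿ ≥ 99 ÷ 0.085 = 19800/17.
4⁵ = 1024 falls short of 19800/17 but 4⁶ = 4096 reaches it, so n = 6.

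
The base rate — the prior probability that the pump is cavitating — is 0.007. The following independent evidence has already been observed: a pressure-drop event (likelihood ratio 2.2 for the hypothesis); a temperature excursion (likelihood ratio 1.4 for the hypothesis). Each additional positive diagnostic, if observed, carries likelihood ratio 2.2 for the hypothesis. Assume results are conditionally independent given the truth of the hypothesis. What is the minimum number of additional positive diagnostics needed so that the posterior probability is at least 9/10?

8

Prior odds = 0.007/0.993 = 7/993.
Combined Bayes factor of the evidence already in hand = 2.2 × 1.4 = 3.08.
Odds after that evidence = (7/993) × 3.08 = 539/24825.
Target odds = 0.9/0.1 = 9.
Need 2.2ⁿ ≥ 9 ÷ (539/24825) = 223425/539.
2.2⁷ = 19487171/78125 falls short of 223425/539 but 2.2⁸ = 214358881/390625 reaches it, so n = 8.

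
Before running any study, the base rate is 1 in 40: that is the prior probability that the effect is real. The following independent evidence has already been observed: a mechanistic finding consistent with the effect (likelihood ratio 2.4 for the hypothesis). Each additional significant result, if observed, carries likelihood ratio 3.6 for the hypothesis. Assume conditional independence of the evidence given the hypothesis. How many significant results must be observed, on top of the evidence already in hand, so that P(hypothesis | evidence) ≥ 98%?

6

Prior odds = 0.025/0.975 = 1/39.
Bayes factor of the evidence already in hand = 2.4.
Odds after that evidence = (1/39) × 2.4 = 4/65.
Target odds = 0.98/0.02 = 49.
Need 3.6ⁿ ≥ 49 ÷ (4/65) = 796.25.
3.6⁵ = 604.66176 falls short of 796.25 but 3.6⁶ = 34012224/15625 reaches it, so n = 6.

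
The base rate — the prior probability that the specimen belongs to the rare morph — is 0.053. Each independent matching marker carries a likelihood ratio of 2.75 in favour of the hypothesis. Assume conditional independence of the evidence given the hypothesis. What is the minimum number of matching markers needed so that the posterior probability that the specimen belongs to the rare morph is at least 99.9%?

10

Prior odds = 0.053/0.947 = 53/947.
Likelihood ratio per matching marker = 2.75.
Target posterior odds = 0.999/0.001 = 999.
Need (53/947) × 2.75ⁿ ≥ 999, i.e. 2.75ⁿ ≥ 946053/53.
2.75⁹ ≈8994.86 falls short of 946053/53 but 2.75¹⁰ ≈24735.9 reaches it, so n = 10.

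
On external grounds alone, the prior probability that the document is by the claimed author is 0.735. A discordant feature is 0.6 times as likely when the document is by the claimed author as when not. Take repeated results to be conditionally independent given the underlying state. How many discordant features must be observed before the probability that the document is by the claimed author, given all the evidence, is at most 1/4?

Prior odds: 0.735 ÷ 0.265 = 147/53.
Likelihood ratio per discordant feature = 0.6.
Target posterior odds = 0.25/0.75 = 1/3.
Need (147/53) × 0.6ⁿ ≤ 1/3, i.e. 0.6ⁿ ≤ 53/441.
0.6⁴ = 0.1296 is still above 53/441 but 0.6⁵ = 0.07776 is at or below it, so n = 5.

5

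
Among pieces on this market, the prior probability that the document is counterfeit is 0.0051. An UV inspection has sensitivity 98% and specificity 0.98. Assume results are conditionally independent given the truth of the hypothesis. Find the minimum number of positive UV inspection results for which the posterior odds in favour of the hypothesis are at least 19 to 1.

3

Prior odds: 0.0051 ÷ 0.9949 = 51/9949.
False-positive rate = 1 − 0.98 = 0.02; likelihood ratio of a positive = 0.98/0.02 = 49.
Target odds = 19.
Require 49ⁿ ≥ 19 ÷ (51/9949) = 189031/51.
49² = 2401 falls short of 189031/51 but 49³ = 117649 reaches it, so n = 3.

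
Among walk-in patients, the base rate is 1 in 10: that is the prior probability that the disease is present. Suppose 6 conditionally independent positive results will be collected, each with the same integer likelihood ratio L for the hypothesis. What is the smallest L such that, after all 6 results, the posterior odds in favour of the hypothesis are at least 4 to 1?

2

Prior odds = 0.1/0.9 = 1/9.
Target odds = 4.
Need L⁶ ≥ 4 ÷ (1/9) = 36.
1⁶ = 1 < 36 ≤ 64 = 2⁶, so L = 2.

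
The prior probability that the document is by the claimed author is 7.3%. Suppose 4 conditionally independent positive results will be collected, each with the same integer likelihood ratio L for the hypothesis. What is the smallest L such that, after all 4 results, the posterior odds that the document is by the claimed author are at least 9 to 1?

4

Prior odds = 0.073/0.927 = 73/927.
Target odds = 9.
Need L⁴ ≥ 9 ÷ (73/927) = 8343/73.
3⁴ = 81 < 8343/73 ≤ 256 = 4⁴, so L = 4.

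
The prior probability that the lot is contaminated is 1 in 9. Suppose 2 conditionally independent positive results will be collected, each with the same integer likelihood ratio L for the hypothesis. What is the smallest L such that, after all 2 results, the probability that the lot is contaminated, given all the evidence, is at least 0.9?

Prior odds = (1/9)/(8/9) = 0.125.
Target odds = 0.9/0.1 = 9.
Need L² ≥ 9 ÷ 0.125 = 72.
8² = 64 < 72 ≤ 81 = 9², so L = 9.

9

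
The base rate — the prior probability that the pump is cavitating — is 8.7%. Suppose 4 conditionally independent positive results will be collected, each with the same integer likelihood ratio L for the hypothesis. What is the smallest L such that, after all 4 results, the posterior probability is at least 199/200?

7

Prior odds = 0.087/0.913 = 87/913.
Target odds = 0.995/0.005 = 199.
Need L⁴ ≥ 199 ÷ (87/913) = 181687/87.
6⁴ = 1296 < 181687/87 ≤ 2401 = 7⁴, so L = 7.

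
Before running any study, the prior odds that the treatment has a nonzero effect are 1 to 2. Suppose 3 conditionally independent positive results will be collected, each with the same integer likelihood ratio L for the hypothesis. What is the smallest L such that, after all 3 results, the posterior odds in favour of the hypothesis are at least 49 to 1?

Prior odds = 0.5.
Target odds = 49.
Need L³ ≥ 49 ÷ 0.5 = 98.
4³ = 64 < 98 ≤ 125 = 5³, so L = 5.

5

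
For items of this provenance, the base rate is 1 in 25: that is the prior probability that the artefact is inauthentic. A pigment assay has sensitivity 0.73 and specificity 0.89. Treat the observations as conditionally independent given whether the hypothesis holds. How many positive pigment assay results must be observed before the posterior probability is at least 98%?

Prior odds = 0.04/0.96 = 1/24.
False-positive rate = 1 − 0.89 = 0.11; likelihood ratio of a positive = 0.73/0.11 = 73/11.
Target odds: 0.98 ÷ 0.02 = 49.
Require (73/11)ⁿ ≥ 49 ÷ (1/24) = 1176.
(73/11)³ = 389017/1331 falls short of 1176 but (73/11)⁴ = 28398241/14641 reaches it, so n = 4.

4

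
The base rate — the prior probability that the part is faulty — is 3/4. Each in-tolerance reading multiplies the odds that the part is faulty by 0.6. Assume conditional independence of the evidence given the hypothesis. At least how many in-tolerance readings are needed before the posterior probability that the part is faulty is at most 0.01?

Prior odds = 0.75/0.25 = 3.
Likelihood ratio per in-tolerance reading = 0.6.
Target posterior odds = 0.01/0.99 = 1/99.
Need 3 × 0.6ⁿ ≤ 1/99, i.e. 0.6ⁿ ≤ 1/297.
0.6¹¹ = 177147/48828125 is still above 1/297 but 0.6¹² = 531441/244140625 is at or below it, so n = 12.

12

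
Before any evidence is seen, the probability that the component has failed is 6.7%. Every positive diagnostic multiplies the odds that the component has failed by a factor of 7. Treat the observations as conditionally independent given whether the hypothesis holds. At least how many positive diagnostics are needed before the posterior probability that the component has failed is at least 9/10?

Prior odds: 0.067 ÷ 0.933 = 67/933.
Likelihood ratio per positive diagnostic = 7.
Target posterior odds = 0.9/0.1 = 9.
Need (67/933) × 7ⁿ ≥ 9, i.e. 7ⁿ ≥ 8397/67.
7² = 49 falls short of 8397/67 but 7³ = 343 reaches it, so n = 3.

3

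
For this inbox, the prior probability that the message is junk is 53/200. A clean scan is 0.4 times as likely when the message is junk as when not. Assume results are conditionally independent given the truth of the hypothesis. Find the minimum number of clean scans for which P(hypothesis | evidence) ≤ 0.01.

4

Prior odds: 0.265 ÷ 0.735 = 53/147.
Likelihood ratio per clean scan = 0.4.
Target odds: 0.01 ÷ 0.99 = 1/99.
Require 0.4ⁿ ≤ 1/99 ÷ (53/147) = 49/1749.
0.4³ = 0.064 is still above 49/1749 but 0.4⁴ = 0.0256 is at or below it, so n = 4.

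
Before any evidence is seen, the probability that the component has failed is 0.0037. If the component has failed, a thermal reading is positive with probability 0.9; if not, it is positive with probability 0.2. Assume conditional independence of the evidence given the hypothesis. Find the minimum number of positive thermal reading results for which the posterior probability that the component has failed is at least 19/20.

Prior odds = 0.0037/0.9963 = 37/9963.
Likelihood ratio of a positive = 0.9/0.2 = 4.5.
Target odds: 0.95 ÷ 0.05 = 19.
Require 4.5ⁿ ≥ 19 ÷ (37/9963) = 189297/37.
4.5⁵ = 1845.28125 falls short of 189297/37 but 4.5⁶ = 8303.765625 reaches it, so n = 6.

6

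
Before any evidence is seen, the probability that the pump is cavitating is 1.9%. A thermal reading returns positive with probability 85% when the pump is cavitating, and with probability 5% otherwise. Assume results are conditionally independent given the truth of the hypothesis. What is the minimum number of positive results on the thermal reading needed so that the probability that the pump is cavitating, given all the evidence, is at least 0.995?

Prior odds = 0.019/0.981 = 19/981.
Likelihood ratio of a positive result = 0.85/0.05 = 17.
Target odds: 0.995 ÷ 0.005 = 199.
Need (19/981) × 17ⁿ ≥ 199, i.e. 17ⁿ ≥ 195219/19.
17³ = 4913 falls short of 195219/19 but 17⁴ = 83521 reaches it, so n = 4.

4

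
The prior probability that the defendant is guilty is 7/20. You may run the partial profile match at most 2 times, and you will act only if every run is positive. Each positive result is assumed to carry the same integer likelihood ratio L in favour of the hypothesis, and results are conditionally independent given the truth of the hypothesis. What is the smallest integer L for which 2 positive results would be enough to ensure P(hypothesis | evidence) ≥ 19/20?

Prior odds = 0.35/0.65 = 7/13.
Target odds = 0.95/0.05 = 19.
Need L² ≥ 19 ÷ (7/13) = 247/7.
5² = 25 < 247/7 ≤ 36 = 6², so L = 6.

6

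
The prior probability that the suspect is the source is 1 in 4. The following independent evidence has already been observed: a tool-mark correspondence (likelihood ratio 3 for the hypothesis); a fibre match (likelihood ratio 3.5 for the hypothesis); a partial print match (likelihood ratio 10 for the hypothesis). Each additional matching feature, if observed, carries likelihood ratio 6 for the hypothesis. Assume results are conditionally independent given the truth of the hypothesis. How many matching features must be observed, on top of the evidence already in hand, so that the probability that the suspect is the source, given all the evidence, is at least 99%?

Prior odds = 0.25/0.75 = 1/3.
Combined Bayes factor of the evidence already in hand = 3 × 3.5 × 10 = 105.
Odds after that evidence = (1/3) × 105 = 35.
Target odds = 0.99/0.01 = 99.
Need 6ⁿ ≥ 99 ÷ 35 = 99/35.
6¹ = 6, which meets the required 99/35; so n = 1.

1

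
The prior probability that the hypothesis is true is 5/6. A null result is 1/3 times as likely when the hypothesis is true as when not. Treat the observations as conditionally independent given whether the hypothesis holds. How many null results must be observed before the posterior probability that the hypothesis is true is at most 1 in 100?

Prior odds = (5/6)/(1/6) = 5.
Likelihood ratio per null result = 1/3.
Target odds: 0.01 ÷ 0.99 = 1/99.
Require (1/3)ⁿ ≤ 1/99 ÷ 5 = 1/495.
(1/3)⁵ = 1/243 is still above 1/495 but (1/3)⁶ = 1/729 is at or below it, so n = 6.

6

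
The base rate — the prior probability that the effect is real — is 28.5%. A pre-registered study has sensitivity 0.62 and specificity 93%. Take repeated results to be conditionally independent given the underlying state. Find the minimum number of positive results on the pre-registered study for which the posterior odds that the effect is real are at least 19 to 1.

2

Prior odds = 0.285/0.715 = 57/143.
False-positive rate = 1 − 0.93 = 0.07; likelihood ratio of a positive = 0.62/0.07 = 62/7.
Target odds = 19.
Require (62/7)ⁿ ≥ 19 ÷ (57/143) = 143/3.
(62/7)¹ = 62/7 falls short of 143/3 but (62/7)² = 3844/49 reaches it, so n = 2.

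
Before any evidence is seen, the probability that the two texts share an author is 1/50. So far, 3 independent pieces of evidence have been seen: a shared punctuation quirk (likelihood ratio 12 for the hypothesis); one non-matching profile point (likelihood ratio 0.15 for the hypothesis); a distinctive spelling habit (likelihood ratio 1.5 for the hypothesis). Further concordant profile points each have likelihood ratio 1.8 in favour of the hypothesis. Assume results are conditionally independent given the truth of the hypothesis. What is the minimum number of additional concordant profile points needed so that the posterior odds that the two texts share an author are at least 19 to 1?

10

Prior odds = 0.02/0.98 = 1/49.
Combined Bayes factor of the evidence already in hand = 12 × 0.15 × 1.5 = 2.7.
Odds after that evidence = (1/49) × 2.7 = 27/490.
Target odds = 19.
Need 1.8ⁿ ≥ 19 ÷ (27/490) = 9310/27.
1.8⁹ = 387420489/1953125 falls short of 9310/27 but 1.8¹⁰ ≈357.047 reaches it, so n = 10.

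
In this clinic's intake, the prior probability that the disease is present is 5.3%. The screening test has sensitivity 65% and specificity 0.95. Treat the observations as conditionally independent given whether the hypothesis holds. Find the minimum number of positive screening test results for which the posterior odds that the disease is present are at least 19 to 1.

3

Prior odds: 0.053 ÷ 0.947 = 53/947.
False-positive rate = 1 − 0.95 = 0.05; likelihood ratio of a positive = 0.65/0.05 = 13.
Target odds = 19.
Need (53/947) × 13ⁿ ≥ 19, i.e. 13ⁿ ≥ 17993/53.
13² = 169 falls short of 17993/53 but 13³ = 2197 reaches it, so n = 3.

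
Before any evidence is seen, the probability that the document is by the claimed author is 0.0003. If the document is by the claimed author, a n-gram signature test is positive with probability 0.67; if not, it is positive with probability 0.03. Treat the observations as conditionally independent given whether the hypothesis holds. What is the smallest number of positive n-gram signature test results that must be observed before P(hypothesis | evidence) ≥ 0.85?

Prior odds = 0.0003/0.9997 = 3/9997.
Likelihood ratio of a positive = 0.67/0.03 = 67/3.
Target posterior odds = 0.85/0.15 = 17/3.
Require (67/3)ⁿ ≥ 17/3 ÷ (3/9997) = 169949/9.
(67/3)³ = 300763/27 falls short of 169949/9 but (67/3)⁴ = 20151121/81 reaches it, so n = 4.

4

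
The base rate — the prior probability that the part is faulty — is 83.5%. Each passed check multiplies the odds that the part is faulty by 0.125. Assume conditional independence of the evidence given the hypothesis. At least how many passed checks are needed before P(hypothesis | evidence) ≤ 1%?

3

Prior odds = 0.835/0.165 = 167/33.
Likelihood ratio per passed check = 0.125.
Target posterior odds = 0.01/0.99 = 1/99.
Require 0.125ⁿ ≤ 1/99 ÷ (167/33) = 1/501.
0.125² = 0.015625 is still above 1/501 but 0.125³ = 0.001953125 is at or below it, so n = 3.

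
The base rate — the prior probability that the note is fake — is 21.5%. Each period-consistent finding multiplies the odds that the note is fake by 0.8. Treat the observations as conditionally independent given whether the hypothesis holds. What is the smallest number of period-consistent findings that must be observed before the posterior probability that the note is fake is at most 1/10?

5

Prior odds: 0.215 ÷ 0.785 = 43/157.
Likelihood ratio per period-consistent finding = 0.8.
Target odds: 0.1 ÷ 0.9 = 1/9.
Need (43/157) × 0.8ⁿ ≤ 1/9, i.e. 0.8ⁿ ≤ 157/387.
0.8⁴ = 0.4096 is still above 157/387 but 0.8⁵ = 0.32768 is at or below it, so n = 5.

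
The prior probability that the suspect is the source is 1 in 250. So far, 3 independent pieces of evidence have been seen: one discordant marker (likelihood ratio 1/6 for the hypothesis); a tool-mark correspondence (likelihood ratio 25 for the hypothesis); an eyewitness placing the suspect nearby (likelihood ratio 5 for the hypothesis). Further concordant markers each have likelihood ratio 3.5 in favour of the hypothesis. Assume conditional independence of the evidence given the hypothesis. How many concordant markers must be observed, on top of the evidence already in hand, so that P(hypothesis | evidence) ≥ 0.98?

Prior odds = 0.004/0.996 = 1/249.
Combined Bayes factor of the evidence already in hand = (1/6) × 25 × 5 = 125/6.
Odds after that evidence = (1/249) × 125/6 = 125/1494.
Target odds = 0.98/0.02 = 49.
Need 3.5ⁿ ≥ 49 ÷ (125/1494) = 585.648.
3.5⁵ = 525.21875 falls short of 585.648 but 3.5⁶ = 1838.265625 reaches it, so n = 6.

6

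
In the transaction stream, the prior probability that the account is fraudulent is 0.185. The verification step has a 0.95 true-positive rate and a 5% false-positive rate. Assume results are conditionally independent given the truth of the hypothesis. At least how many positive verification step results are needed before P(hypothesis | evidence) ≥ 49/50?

Prior odds: 0.185 ÷ 0.815 = 37/163.
Likelihood ratio of a positive result = 0.95/0.05 = 19.
Target odds: 0.98 ÷ 0.02 = 49.
Require 19ⁿ ≥ 49 ÷ (37/163) = 7987/37.
19¹ = 19 falls short of 7987/37 but 19² = 361 reaches it, so n = 2.

2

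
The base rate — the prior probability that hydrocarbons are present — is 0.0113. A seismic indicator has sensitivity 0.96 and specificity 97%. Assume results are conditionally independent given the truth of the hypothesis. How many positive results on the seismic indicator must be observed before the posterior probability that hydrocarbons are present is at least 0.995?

3

Prior odds: 0.0113 ÷ 0.9887 = 113/9887.
False-positive rate = 1 − 0.97 = 0.03; likelihood ratio of a positive = 0.96/0.03 = 32.
Target posterior odds = 0.995/0.005 = 199.
Require 32ⁿ ≥ 199 ÷ (113/9887) = 1967513/113.
32² = 1024 falls short of 1967513/113 but 32³ = 32768 reaches it, so n = 3.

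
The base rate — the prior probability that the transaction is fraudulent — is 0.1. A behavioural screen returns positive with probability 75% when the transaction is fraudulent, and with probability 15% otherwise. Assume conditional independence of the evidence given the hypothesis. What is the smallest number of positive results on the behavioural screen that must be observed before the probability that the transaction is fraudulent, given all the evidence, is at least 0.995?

5

Prior odds: 0.1 ÷ 0.9 = 1/9.
Likelihood ratio of a positive result = 0.75/0.15 = 5.
Target posterior odds = 0.995/0.005 = 199.
Need (1/9) × 5ⁿ ≥ 199, i.e. 5ⁿ ≥ 1791.
5⁴ = 625 falls short of 1791 but 5⁵ = 3125 reaches it, so n = 5.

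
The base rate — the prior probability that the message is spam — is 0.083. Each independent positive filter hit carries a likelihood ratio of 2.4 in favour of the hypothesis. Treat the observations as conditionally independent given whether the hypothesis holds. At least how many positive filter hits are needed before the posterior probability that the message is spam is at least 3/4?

Prior odds: 0.083 ÷ 0.917 = 83/917.
Likelihood ratio per positive filter hit = 2.4.
Target posterior odds = 0.75/0.25 = 3.
Require 2.4ⁿ ≥ 3 ÷ (83/917) = 2751/83.
2.4³ = 13.824 falls short of 2751/83 but 2.4⁴ = 33.1776 reaches it, so n = 4.

4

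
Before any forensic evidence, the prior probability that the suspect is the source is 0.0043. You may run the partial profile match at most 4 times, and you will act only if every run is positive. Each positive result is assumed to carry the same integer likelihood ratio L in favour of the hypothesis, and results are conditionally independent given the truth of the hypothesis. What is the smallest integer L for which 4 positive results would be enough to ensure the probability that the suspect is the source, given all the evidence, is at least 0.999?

Prior odds = 0.0043/0.9957 = 43/9957.
Target odds = 0.999/0.001 = 999.
Need L⁴ ≥ 999 ÷ (43/9957) = 9947043/43.
21⁴ = 194481 < 9947043/43 ≤ 234256 = 22⁴, so L = 22.

22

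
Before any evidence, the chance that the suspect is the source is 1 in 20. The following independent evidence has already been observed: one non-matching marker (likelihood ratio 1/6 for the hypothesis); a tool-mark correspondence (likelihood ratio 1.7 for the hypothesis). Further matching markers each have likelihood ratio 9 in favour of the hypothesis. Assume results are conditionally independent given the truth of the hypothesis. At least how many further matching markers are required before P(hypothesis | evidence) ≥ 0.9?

3

Prior odds = 0.05/0.95 = 1/19.
Combined Bayes factor of the evidence already in hand = (1/6) × 1.7 = 17/60.
Odds after that evidence = (1/19) × 17/60 = 17/1140.
Target odds = 0.9/0.1 = 9.
Need 9ⁿ ≥ 9 ÷ (17/1140) = 10260/17.
9² = 81 falls short of 10260/17 but 9³ = 729 reaches it, so n = 3.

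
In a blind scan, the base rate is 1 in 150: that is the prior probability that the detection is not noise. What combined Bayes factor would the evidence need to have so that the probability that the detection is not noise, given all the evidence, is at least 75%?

Prior odds = (1/150)/(149/150) = 1/149.
Target odds = 0.75/0.25 = 3.
Required Bayes factor = 3 ÷ (1/149) = 447.

447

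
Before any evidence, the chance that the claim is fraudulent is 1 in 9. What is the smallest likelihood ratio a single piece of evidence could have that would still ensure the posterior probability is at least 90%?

72

Prior odds = (1/9)/(8/9) = 0.125.
Target odds = 0.9/0.1 = 9.
Required Bayes factor = 9 ÷ 0.125 = 72.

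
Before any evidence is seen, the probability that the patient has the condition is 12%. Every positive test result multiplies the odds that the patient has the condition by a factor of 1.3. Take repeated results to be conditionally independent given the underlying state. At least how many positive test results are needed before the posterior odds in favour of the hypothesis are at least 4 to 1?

Prior odds: 0.12 ÷ 0.88 = 3/22.
Likelihood ratio per positive test result = 1.3.
Target odds = 4.
Require 1.3ⁿ ≥ 4 ÷ (3/22) = 88/3.
1.3¹² ≈23.2981 falls short of 88/3 but 1.3¹³ ≈30.2875 reaches it, so n = 13.

13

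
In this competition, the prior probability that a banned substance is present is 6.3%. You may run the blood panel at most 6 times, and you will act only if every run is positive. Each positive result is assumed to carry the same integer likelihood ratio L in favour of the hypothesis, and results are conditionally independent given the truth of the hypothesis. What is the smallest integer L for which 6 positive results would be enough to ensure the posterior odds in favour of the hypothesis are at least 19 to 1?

Prior odds = 0.063/0.937 = 63/937.
Target odds = 19.
Need L⁶ ≥ 19 ÷ (63/937) = 17803/63.
2⁶ = 64 < 17803/63 ≤ 729 = 3⁶, so L = 3.

3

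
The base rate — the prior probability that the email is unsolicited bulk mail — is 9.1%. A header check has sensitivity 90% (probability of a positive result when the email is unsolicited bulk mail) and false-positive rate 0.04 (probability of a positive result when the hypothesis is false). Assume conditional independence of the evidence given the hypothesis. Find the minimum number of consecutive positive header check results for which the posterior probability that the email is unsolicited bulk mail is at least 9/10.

Prior odds = 0.091/0.909 = 91/909.
Likelihood ratio of a positive result = 0.9/0.04 = 22.5.
Target posterior odds = 0.9/0.1 = 9.
Require 22.5ⁿ ≥ 9 ÷ (91/909) = 8181/91.
22.5¹ = 22.5 falls short of 8181/91 but 22.5² = 506.25 reaches it, so n = 2.

2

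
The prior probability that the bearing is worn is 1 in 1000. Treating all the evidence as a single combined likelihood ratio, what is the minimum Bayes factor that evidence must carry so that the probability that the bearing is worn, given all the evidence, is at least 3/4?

Prior odds = 0.001/0.999 = 1/999.
Target odds = 0.75/0.25 = 3.
Required Bayes factor = 3 ÷ (1/999) = 2997.

2997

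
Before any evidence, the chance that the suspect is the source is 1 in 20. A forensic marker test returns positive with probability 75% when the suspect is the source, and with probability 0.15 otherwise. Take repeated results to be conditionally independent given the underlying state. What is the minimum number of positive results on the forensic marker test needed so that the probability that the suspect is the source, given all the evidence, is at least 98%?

5

Prior odds: 0.05 ÷ 0.95 = 1/19.
Likelihood ratio of a positive result = 0.75/0.15 = 5.
Target posterior odds = 0.98/0.02 = 49.
Need (1/19) × 5ⁿ ≥ 49, i.e. 5ⁿ ≥ 931.
5⁴ = 625 falls short of 931 but 5⁵ = 3125 reaches it, so n = 5.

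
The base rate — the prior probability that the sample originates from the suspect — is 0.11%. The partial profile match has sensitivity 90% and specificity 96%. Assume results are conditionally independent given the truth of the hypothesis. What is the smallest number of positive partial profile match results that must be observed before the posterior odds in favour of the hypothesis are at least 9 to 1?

3

Prior odds = 0.0011/0.9989 = 11/9989.
False-positive rate = 1 − 0.96 = 0.04; likelihood ratio of a positive = 0.9/0.04 = 22.5.
Target odds = 9.
Need (11/9989) × 22.5ⁿ ≥ 9, i.e. 22.5ⁿ ≥ 89901/11.
22.5² = 506.25 falls short of 89901/11 but 22.5³ = 11390.625 reaches it, so n = 3.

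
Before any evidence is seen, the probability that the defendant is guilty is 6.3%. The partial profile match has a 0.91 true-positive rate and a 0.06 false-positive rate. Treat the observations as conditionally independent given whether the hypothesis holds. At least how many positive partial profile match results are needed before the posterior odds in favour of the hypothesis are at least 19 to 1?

Prior odds: 0.063 ÷ 0.937 = 63/937.
Likelihood ratio of a positive result = 0.91/0.06 = 91/6.
Target odds = 19.
Require (91/6)ⁿ ≥ 19 ÷ (63/937) = 17803/63.
(91/6)² = 8281/36 falls short of 17803/63 but (91/6)³ = 753571/216 reaches it, so n = 3.

3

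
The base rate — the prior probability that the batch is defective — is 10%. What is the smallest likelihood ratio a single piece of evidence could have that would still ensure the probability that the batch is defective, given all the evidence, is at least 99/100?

Prior odds = 0.1/0.9 = 1/9.
Target odds = 0.99/0.01 = 99.
Required Bayes factor = 99 ÷ (1/9) = 891.

891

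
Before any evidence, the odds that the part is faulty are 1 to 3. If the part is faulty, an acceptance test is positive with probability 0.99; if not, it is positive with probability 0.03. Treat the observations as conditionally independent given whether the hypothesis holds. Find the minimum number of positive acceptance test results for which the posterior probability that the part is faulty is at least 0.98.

Prior odds = 1/3.
Likelihood ratio of a positive = 0.99/0.03 = 33.
Target posterior odds = 0.98/0.02 = 49.
Need (1/3) × 33ⁿ ≥ 49, i.e. 33ⁿ ≥ 147.
33¹ = 33 falls short of 147 but 33² = 1089 reaches it, so n = 2.

2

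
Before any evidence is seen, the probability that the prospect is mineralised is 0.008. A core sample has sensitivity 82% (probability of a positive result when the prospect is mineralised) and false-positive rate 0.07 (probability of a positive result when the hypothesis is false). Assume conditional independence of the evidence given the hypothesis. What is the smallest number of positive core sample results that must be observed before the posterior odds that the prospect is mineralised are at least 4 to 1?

Prior odds: 0.008 ÷ 0.992 = 1/124.
Likelihood ratio of a positive result = 0.82/0.07 = 82/7.
Target odds = 4.
Require (82/7)ⁿ ≥ 4 ÷ (1/124) = 496.
(82/7)² = 6724/49 falls short of 496 but (82/7)³ = 551368/343 reaches it, so n = 3.

3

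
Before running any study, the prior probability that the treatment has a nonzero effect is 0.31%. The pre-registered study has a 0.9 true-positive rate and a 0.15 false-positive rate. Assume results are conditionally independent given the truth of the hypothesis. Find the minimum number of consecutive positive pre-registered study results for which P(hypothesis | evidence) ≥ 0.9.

5

Prior odds = 0.0031/0.9969 = 31/9969.
Likelihood ratio of a positive result = 0.9/0.15 = 6.
Target odds: 0.9 ÷ 0.1 = 9.
Need (31/9969) × 6ⁿ ≥ 9, i.e. 6ⁿ ≥ 89721/31.
6⁴ = 1296 falls short of 89721/31 but 6⁵ = 7776 reaches it, so n = 5.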